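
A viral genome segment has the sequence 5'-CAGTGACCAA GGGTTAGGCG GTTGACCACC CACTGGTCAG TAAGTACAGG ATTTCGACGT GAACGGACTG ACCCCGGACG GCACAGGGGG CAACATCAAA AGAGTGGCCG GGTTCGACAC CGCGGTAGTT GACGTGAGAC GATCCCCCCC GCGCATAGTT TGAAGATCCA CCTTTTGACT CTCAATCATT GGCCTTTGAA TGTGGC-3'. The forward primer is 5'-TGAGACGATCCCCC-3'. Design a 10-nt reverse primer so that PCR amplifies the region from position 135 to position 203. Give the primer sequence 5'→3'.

5'-ACATTCAAAG-3'

The product's 3' end on the top strand is position 203.
The reverse primer anneals to the top strand over positions 194–203, i.e. to CTTTGAATGT.
Its sequence written 5'→3' is the reverse complement: ACATTCAAAG.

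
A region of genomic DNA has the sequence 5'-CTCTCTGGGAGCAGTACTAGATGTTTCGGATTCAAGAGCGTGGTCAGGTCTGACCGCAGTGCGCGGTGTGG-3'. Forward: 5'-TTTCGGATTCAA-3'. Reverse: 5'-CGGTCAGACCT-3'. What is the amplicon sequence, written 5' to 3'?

5'-TTTCGGATTCAAGAGCGTGGTCAGGTCTGACCG-3'

The forward primer matches the template at positions 24–35.
Reverse complement of the reverse primer: AGGTCTGACCG. This occurs on the top strand at positions 46–56.
The product is the template from position 24 through 56 (33 bp).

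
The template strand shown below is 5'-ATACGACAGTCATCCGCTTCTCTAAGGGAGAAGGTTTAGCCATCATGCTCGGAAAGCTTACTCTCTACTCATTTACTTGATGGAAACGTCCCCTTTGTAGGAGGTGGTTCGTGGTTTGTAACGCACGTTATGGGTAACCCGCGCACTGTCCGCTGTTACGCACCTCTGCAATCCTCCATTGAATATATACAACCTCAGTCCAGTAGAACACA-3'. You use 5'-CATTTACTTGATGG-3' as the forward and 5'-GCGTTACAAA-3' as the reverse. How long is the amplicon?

Scanning the template, CATTTACTTGATGG occurs at positions 70–83; this primer anneals to the bottom strand there with its 3' end pointing downstream.
The reverse primer's reverse complement is TTTGTAACGC, which matches the template at positions 115–124.
The product runs from position 70 to position 124, so its length is 124 − 70 + 1 = 55 bp.

55 bp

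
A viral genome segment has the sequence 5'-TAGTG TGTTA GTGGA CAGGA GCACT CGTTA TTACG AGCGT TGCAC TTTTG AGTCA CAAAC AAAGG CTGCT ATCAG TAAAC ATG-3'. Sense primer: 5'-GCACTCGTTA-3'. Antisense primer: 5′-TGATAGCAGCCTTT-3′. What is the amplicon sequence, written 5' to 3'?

5'-GCACTCGTTATTACGAGCGTTGCACTTTTGAGTCACAAACAAAGGCTGCTATCA-3'

The forward primer matches the template at positions 21–30.
Taking the reverse complement of TGATAGCAGCCTTT gives AAAGGCTGCTATCA, found at positions 61–74 on the template; the primer anneals here to the top strand with its 3' end pointing upstream.
The product is the template from position 21 through 74 (54 bp).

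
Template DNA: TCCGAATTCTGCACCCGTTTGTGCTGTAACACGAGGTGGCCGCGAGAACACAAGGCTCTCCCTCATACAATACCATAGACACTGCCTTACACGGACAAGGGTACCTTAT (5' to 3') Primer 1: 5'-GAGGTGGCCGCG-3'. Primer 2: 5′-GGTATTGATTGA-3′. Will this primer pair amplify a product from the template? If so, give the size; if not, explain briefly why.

Primer 2 (GGTATTGATTGA) does not match the top strand, and its reverse complement TCAATCAATACC does not match either.
With no annealing site for primer 2, no amplification occurs.

No product — primer 2 has no binding site in the template.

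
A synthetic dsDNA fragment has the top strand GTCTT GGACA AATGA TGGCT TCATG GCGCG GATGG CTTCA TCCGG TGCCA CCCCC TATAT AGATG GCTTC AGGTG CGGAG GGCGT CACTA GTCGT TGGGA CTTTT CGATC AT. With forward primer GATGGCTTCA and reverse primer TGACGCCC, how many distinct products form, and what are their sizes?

Three products: 74 bp, 57 bp, 26 bp

The forward primer GATGGCTTCA matches the top strand at positions 14–23, 31–40, 62–71.
The reverse primer's reverse complement is GGGCGTCA, matching at positions 80–87.
Each forward site pairs with the reverse site to give a product ending at position 87: sizes 74, 57, 26 bp.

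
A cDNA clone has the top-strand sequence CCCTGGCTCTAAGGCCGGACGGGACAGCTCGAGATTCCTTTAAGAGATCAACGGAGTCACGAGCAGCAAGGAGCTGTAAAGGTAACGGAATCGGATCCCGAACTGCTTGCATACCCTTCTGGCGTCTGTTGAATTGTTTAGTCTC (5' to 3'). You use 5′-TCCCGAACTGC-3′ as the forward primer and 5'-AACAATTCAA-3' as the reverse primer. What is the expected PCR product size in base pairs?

Forward primer TCCCGAACTGC is found on the top strand at positions 96–106.
Reverse complement of the reverse primer: TTGAATTGTT. This occurs on the top strand at positions 129–138.
Amplicon spans positions 96–138: 43 bp.

43 bp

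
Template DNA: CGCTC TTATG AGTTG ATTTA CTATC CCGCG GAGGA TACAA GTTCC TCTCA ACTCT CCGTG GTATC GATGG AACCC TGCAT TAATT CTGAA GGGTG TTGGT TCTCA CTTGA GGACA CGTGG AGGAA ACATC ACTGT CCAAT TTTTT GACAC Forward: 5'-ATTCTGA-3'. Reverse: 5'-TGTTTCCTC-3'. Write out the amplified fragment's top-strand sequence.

5'-ATTCTGAAGGGTGTTGGTTCTCACTTGAGGACACGTGGAGGAAACA-3'

Forward primer ATTCTGA is found on the top strand at positions 83–89.
The reverse primer's reverse complement is GAGGAAACA, which matches the template at positions 120–128.
The product is the template from position 83 through 128 (46 bp).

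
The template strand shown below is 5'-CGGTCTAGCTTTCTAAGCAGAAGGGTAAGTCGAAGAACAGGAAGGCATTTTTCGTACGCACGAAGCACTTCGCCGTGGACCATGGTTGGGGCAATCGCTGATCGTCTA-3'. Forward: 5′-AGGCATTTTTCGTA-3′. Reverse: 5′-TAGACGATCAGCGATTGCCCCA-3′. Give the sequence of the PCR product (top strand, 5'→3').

5'-AGGCATTTTTCGTACGCACGAAGCACTTCGCCGTGGACCATGGTTGGGGCAATCGCTGATCGTCTA-3'

Forward primer AGGCATTTTTCGTA is found on the top strand at positions 43–56.
Taking the reverse complement of TAGACGATCAGCGATTGCCCCA gives TGGGGCAATCGCTGATCGTCTA, found at positions 87–108 on the template; the primer anneals here to the top strand with its 3' end pointing upstream.
The product is the template from position 43 through 108 (66 bp).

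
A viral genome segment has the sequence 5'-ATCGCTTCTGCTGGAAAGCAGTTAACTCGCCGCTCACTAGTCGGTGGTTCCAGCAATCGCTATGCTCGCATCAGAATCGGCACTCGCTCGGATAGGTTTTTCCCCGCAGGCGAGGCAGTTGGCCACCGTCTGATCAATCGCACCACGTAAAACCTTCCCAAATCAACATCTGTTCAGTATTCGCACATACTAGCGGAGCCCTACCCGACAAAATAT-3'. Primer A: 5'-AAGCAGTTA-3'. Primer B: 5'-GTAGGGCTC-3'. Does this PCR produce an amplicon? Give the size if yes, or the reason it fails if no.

Yes — a 189 bp product.

Primer A (AAGCAGTTA) matches the top strand at positions 16–24; it acts as a forward primer.
Primer B's reverse complement is GAGCCCTAC, matching the top strand at positions 196–204; it acts as a reverse primer.
The 3' ends face each other across positions 16–204, giving a 189 bp product.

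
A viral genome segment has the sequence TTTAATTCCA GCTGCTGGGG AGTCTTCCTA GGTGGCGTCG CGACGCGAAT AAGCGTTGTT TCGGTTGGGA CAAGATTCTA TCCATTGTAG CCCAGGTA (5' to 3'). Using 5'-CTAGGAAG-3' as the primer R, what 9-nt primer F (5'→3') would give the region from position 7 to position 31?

The reverse primer's reverse complement CTTCCTAG matches the template at positions 24–31; the product starts at position 7.
The forward primer is identical to the top strand over positions 7–15: TCCAGCTGC.

5'-TCCAGCTGC-3'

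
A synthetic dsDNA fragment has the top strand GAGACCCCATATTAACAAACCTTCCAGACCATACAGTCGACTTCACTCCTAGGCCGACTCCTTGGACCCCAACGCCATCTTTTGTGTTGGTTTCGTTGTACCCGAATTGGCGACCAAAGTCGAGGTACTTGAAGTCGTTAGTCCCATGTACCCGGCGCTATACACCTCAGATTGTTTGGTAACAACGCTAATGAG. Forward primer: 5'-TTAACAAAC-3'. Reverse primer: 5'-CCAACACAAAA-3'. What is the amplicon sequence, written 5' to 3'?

5'-TTAACAAACCTTCCAGACCATACAGTCGACTTCACTCCTAGGCCGACTCCTTGGACCCCAACGCCATCTTTTGTGTTGG-3'

Forward primer TTAACAAAC is found on the top strand at positions 12–20.
Reverse complement of the reverse primer: TTTTGTGTTGG. This occurs on the top strand at positions 80–90.
The product is the template from position 12 through 90 (79 bp).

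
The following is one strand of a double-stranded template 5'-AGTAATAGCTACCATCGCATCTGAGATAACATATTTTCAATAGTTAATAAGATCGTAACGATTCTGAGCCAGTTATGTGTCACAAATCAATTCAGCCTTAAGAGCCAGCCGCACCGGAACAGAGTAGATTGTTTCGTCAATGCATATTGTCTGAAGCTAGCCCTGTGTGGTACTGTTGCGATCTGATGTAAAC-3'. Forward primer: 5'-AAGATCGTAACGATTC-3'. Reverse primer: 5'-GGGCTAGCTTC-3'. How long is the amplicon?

Scanning the template, AAGATCGTAACGATTC occurs at positions 49–64; this primer anneals to the bottom strand there with its 3' end pointing downstream.
The reverse primer's reverse complement is GAAGCTAGCCC, which matches the template at positions 153–163.
Amplicon spans positions 49–163: 115 bp.

115 bp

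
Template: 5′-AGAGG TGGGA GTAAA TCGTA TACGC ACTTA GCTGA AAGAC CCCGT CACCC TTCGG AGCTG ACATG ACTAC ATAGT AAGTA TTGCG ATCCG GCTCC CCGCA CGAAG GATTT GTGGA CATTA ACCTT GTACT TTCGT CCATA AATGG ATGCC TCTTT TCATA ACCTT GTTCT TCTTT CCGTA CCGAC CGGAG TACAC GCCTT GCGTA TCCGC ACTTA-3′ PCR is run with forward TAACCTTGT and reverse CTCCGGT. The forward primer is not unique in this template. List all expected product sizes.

The forward primer TAACCTTGT matches the top strand at positions 119–127, 159–167.
The reverse primer's reverse complement is ACCGGAG, matching at positions 184–190.
Each forward site pairs with the reverse site to give a product ending at position 190: sizes 72, 32 bp.

72 bp, 32 bp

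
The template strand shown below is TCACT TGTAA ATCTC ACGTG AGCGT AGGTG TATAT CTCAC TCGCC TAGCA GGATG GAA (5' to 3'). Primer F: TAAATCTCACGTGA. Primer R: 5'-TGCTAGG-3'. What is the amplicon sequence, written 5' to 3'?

5'-TAAATCTCACGTGAGCGTAGGTGTATATCTCACTCGCCTAGCA-3'

Scanning the template, TAAATCTCACGTGA occurs at positions 8–21; this primer anneals to the bottom strand there with its 3' end pointing downstream.
Taking the reverse complement of TGCTAGG gives CCTAGCA, found at positions 44–50 on the template; the primer anneals here to the top strand with its 3' end pointing upstream.
The product is the template from position 8 through 50 (43 bp).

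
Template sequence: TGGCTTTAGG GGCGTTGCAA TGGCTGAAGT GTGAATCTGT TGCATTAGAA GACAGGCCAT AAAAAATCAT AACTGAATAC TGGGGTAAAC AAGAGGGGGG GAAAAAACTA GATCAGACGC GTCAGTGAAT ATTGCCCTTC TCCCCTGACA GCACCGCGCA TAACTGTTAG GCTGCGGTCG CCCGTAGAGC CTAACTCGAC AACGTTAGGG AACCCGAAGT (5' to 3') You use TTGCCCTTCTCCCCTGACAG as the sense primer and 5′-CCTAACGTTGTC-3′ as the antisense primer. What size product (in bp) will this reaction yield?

Scanning the template, TTGCCCTTCTCCCCTGACAG occurs at positions 132–151; this primer anneals to the bottom strand there with its 3' end pointing downstream.
Reverse complement of the reverse primer: GACAACGTTAGG. This occurs on the top strand at positions 198–209.
Product length = (reverse-primer end) − (forward-primer start) + 1 = 209 − 132 + 1 = 78 bp.

78 bp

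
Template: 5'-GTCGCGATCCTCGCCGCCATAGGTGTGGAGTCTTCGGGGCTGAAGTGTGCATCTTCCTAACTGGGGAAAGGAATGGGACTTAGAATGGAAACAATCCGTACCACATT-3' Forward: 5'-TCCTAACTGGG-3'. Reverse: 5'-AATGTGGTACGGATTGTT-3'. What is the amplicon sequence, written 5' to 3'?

5'-TCCTAACTGGGGAAAGGAATGGGACTTAGAATGGAAACAATCCGTACCACATT-3'

Scanning the template, TCCTAACTGGG occurs at positions 55–65; this primer anneals to the bottom strand there with its 3' end pointing downstream.
Taking the reverse complement of AATGTGGTACGGATTGTT gives AACAATCCGTACCACATT, found at positions 90–107 on the template; the primer anneals here to the top strand with its 3' end pointing upstream.
The product is the template from position 55 through 107 (53 bp).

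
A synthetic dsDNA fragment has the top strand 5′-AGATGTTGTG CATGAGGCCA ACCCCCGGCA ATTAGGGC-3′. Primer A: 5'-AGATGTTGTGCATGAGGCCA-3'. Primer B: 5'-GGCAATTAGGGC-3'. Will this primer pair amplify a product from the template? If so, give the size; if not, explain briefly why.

No product — both primers anneal to the same strand and extend in the same direction.

Primer A (AGATGTTGTGCATGAGGCCA) matches the top strand at positions 1–20 (3' end points downstream).
Primer B (GGCAATTAGGGC) also matches the top strand directly, at positions 27–38 — its reverse complement GCCCTAATTGCC is not present.
Both primers anneal to the bottom strand with 3' ends pointing the same way, so neither can prime synthesis back toward the other.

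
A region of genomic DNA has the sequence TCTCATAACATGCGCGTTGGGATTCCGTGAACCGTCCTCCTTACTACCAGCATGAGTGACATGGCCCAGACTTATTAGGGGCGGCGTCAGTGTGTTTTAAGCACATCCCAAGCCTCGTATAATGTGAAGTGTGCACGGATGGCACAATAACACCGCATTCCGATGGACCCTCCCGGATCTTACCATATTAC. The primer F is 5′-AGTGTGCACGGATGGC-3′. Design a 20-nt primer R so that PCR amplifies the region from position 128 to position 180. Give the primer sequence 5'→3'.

5'-AGATCCGGGAGGGTCCATCG-3'

The product's 3' end on the top strand is position 180.
The reverse primer anneals to the top strand over positions 161–180, i.e. to CGATGGACCCTCCCGGATCT.
Its sequence written 5'→3' is the reverse complement: AGATCCGGGAGGGTCCATCG.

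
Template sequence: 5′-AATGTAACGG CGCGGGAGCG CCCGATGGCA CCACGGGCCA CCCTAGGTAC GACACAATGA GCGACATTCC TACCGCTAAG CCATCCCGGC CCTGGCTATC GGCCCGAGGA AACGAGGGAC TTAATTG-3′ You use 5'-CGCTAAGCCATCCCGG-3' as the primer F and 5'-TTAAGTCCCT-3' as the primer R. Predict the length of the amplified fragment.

51 bp

Scanning the template, CGCTAAGCCATCCCGG occurs at positions 74–89; this primer anneals to the bottom strand there with its 3' end pointing downstream.
The reverse primer's reverse complement is AGGGACTTAA, which matches the template at positions 115–124.
Product length = (reverse-primer end) − (forward-primer start) + 1 = 124 − 74 + 1 = 51 bp.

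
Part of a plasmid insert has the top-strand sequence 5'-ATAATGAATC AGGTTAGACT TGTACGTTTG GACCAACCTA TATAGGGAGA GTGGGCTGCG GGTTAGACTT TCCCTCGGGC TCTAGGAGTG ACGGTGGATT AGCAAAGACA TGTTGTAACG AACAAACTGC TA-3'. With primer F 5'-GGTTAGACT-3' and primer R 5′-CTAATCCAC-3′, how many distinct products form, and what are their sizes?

The forward primer GGTTAGACT matches the top strand at positions 12–20, 61–69.
The reverse primer's reverse complement is GTGGATTAG, matching at positions 94–102.
Each forward site pairs with the reverse site to give a product ending at position 102: sizes 91, 42 bp.

Two products: 91 bp, 42 bp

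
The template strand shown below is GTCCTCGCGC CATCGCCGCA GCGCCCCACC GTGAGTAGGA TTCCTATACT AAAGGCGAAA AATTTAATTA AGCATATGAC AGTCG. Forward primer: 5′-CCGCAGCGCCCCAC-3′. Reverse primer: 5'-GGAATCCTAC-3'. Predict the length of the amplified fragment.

Scanning the template, CCGCAGCGCCCCAC occurs at positions 16–29; this primer anneals to the bottom strand there with its 3' end pointing downstream.
Reverse complement of the reverse primer: GTAGGATTCC. This occurs on the top strand at positions 35–44.
Product length = (reverse-primer end) − (forward-primer start) + 1 = 44 − 16 + 1 = 29 bp.

29 bp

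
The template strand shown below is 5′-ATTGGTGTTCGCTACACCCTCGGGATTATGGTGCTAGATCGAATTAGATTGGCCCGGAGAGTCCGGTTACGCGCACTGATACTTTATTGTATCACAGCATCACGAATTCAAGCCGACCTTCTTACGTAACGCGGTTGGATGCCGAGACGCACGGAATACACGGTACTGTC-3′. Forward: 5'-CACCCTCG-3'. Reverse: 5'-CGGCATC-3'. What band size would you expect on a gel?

130 bp

The forward primer matches the template at positions 15–22.
The reverse primer's reverse complement is GATGCCG, which matches the template at positions 138–144.
Amplicon spans positions 15–144: 130 bp.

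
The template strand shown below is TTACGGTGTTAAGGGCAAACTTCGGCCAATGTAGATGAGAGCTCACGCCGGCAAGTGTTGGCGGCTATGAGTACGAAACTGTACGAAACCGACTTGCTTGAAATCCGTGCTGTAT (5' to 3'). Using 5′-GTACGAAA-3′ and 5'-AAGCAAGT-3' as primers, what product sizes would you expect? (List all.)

29 bp, 19 bp

The forward primer GTACGAAA matches the top strand at positions 71–78, 81–88.
The reverse primer's reverse complement is ACTTGCTT, matching at positions 92–99.
Each forward site pairs with the reverse site to give a product ending at position 99: sizes 29, 19 bp.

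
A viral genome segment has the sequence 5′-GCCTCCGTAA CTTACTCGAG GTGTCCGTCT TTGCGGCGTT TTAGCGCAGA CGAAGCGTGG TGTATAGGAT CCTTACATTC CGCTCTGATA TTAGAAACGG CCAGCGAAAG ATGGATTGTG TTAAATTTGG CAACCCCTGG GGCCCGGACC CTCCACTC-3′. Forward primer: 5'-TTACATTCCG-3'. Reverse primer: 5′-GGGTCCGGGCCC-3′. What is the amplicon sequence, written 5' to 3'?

5'-TTACATTCCGCTCTGATATTAGAAACGGCCAGCGAAAGATGGATTGTGTTAAATTTGGCAACCCCTGGGGCCCGGACCC-3'

The forward primer matches the template at positions 73–82.
Taking the reverse complement of GGGTCCGGGCCC gives GGGCCCGGACCC, found at positions 140–151 on the template; the primer anneals here to the top strand with its 3' end pointing upstream.
The product is the template from position 73 through 151 (79 bp).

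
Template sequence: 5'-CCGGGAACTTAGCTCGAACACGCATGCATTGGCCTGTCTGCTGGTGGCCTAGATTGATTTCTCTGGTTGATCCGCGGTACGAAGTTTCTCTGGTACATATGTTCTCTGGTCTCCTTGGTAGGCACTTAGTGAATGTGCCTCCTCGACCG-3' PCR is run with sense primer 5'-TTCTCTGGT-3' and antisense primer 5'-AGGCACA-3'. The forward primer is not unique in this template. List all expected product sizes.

82 bp, 55 bp, 39 bp

The forward primer TTCTCTGGT matches the top strand at positions 59–67, 86–94, 102–110.
The reverse primer's reverse complement is TGTGCCT, matching at positions 134–140.
Each forward site pairs with the reverse site to give a product ending at position 140: sizes 82, 55, 39 bp.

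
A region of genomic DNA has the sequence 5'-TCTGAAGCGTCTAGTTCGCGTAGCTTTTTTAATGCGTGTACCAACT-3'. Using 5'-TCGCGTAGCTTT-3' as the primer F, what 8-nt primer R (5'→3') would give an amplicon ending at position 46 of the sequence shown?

The forward primer binds at positions 16–27; the product's 3' end on the top strand is position 46.
The reverse primer anneals to the top strand over positions 39–46, i.e. to TACCAACT.
Its sequence written 5'→3' is the reverse complement: AGTTGGTA.

5'-AGTTGGTA-3'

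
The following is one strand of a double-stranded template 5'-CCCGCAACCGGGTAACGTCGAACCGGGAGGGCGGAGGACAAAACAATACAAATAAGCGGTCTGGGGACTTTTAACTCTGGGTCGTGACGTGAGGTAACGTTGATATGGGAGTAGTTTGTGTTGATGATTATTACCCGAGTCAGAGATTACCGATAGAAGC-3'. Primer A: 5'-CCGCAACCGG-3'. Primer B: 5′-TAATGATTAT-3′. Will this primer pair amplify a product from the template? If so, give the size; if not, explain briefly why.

Primer B (TAATGATTAT) does not match the top strand, and its reverse complement ATAATCATTA does not match either.
With no annealing site for primer B, no amplification occurs.

No product — primer B has no binding site in the template.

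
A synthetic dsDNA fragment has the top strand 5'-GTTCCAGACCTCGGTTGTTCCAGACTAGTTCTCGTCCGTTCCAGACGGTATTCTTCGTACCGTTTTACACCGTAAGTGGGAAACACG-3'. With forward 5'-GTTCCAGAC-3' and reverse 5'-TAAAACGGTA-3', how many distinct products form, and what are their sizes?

Three products: 67 bp, 51 bp, 30 bp

The forward primer GTTCCAGAC matches the top strand at positions 1–9, 17–25, 38–46.
The reverse primer's reverse complement is TACCGTTTTA, matching at positions 58–67.
Each forward site pairs with the reverse site to give a product ending at position 67: sizes 67, 51, 30 bp.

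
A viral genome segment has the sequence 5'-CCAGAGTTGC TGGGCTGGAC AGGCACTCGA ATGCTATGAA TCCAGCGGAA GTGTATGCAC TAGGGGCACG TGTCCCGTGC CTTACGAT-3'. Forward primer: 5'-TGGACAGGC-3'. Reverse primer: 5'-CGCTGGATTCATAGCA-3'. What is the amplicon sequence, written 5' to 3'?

5'-TGGACAGGCACTCGAATGCTATGAATCCAGCG-3'

Forward primer TGGACAGGC is found on the top strand at positions 16–24.
Taking the reverse complement of CGCTGGATTCATAGCA gives TGCTATGAATCCAGCG, found at positions 32–47 on the template; the primer anneals here to the top strand with its 3' end pointing upstream.
The product is the template from position 16 through 47 (32 bp).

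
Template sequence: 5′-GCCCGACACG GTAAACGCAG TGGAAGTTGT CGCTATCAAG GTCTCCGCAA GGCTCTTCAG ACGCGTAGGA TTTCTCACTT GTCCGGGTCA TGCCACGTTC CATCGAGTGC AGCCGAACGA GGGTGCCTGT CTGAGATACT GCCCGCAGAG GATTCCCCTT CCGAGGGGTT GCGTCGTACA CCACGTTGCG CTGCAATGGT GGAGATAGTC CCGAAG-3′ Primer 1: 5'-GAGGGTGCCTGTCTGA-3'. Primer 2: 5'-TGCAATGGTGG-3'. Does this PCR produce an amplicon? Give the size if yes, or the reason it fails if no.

No product — both primers anneal to the same strand and extend in the same direction.

Primer 1 (GAGGGTGCCTGTCTGA) matches the top strand at positions 119–134 (3' end points downstream).
Primer 2 (TGCAATGGTGG) also matches the top strand directly, at positions 192–202 — its reverse complement CCACCATTGCA is not present.
Both primers anneal to the bottom strand with 3' ends pointing the same way, so neither can prime synthesis back toward the other.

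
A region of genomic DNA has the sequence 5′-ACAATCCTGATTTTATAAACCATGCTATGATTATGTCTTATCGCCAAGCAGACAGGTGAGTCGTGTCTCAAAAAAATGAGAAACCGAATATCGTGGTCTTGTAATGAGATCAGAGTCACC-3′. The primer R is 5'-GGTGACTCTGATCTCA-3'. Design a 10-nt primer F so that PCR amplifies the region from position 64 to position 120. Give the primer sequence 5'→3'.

5'-TGTCTCAAAA-3'

The reverse primer's reverse complement TGAGATCAGAGTCACC matches the template at positions 105–120; the product starts at position 64.
The forward primer is identical to the top strand over positions 64–73: TGTCTCAAAA.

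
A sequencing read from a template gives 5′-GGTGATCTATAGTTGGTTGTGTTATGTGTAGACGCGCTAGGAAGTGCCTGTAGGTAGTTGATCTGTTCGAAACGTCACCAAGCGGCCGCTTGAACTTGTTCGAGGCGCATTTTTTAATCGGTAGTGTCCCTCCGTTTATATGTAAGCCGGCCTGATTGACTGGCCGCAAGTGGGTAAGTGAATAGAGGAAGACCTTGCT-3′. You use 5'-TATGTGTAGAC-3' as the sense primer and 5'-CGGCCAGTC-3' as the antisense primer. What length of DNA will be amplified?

144 bp

Scanning the template, TATGTGTAGAC occurs at positions 23–33; this primer anneals to the bottom strand there with its 3' end pointing downstream.
Reverse complement of the reverse primer: GACTGGCCG. This occurs on the top strand at positions 158–166.
Product length = (reverse-primer end) − (forward-primer start) + 1 = 166 − 23 + 1 = 144 bp.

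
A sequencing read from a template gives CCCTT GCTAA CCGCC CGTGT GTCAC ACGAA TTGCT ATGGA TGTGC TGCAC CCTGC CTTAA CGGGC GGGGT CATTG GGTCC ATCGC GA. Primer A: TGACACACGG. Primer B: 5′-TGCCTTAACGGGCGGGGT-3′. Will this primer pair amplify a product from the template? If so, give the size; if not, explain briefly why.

No product — the primers' 3' ends point away from each other.

Primer A (TGACACACGG) has reverse complement CCGTGTGTCA, which matches the top strand at positions 15–24; primer A anneals to the top strand there with its 3' end pointing upstream toward position 15.
Primer B (TGCCTTAACGGGCGGGGT) matches the top strand directly at positions 53–70; it anneals to the bottom strand with its 3' end pointing downstream toward position 70.
The 3' ends diverge (primer A extends toward position 1, primer B toward position 87), so the primers never converge on a shared product.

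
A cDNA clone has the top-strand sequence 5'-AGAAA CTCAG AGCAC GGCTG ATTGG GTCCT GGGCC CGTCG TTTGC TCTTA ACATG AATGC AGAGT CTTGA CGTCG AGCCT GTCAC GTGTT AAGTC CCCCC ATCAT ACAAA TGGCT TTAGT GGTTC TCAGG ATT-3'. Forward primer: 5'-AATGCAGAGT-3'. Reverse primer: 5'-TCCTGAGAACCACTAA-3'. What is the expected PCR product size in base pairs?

76 bp

Scanning the template, AATGCAGAGT occurs at positions 56–65; this primer anneals to the bottom strand there with its 3' end pointing downstream.
The reverse primer's reverse complement is TTAGTGGTTCTCAGGA, which matches the template at positions 116–131.
Amplicon spans positions 56–131: 76 bp.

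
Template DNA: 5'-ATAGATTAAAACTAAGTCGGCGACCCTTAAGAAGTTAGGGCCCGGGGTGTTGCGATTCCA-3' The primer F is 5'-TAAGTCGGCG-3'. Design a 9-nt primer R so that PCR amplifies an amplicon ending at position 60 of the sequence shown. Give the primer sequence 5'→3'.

The forward primer binds at positions 13–22; the product's 3' end on the top strand is position 60.
The reverse primer anneals to the top strand over positions 52–60, i.e. to GCGATTCCA.
Its sequence written 5'→3' is the reverse complement: TGGAATCGC.

5'-TGGAATCGC-3'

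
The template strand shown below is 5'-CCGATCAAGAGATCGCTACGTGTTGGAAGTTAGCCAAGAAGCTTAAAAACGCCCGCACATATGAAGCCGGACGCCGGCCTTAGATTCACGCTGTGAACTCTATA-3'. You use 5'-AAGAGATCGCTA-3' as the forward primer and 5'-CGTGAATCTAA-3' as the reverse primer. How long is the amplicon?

The forward primer matches the template at positions 7–18.
Taking the reverse complement of CGTGAATCTAA gives TTAGATTCACG, found at positions 80–90 on the template; the primer anneals here to the top strand with its 3' end pointing upstream.
The product runs from position 7 to position 90, so its length is 90 − 7 + 1 = 84 bp.

84 bp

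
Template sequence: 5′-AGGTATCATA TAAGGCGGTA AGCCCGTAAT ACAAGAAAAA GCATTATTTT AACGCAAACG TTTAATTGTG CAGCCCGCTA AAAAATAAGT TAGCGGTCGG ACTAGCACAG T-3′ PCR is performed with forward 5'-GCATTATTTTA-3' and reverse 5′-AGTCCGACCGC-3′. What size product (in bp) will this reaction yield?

Forward primer GCATTATTTTA is found on the top strand at positions 41–51.
Taking the reverse complement of AGTCCGACCGC gives GCGGTCGGACT, found at positions 93–103 on the template; the primer anneals here to the top strand with its 3' end pointing upstream.
The product runs from position 41 to position 103, so its length is 103 − 41 + 1 = 63 bp.

63 bp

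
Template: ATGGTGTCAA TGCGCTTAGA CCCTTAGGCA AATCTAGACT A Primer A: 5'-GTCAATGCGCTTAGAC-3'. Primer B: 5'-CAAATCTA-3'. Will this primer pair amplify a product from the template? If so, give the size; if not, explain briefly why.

No product — both primers anneal to the same strand and extend in the same direction.

Primer A (GTCAATGCGCTTAGAC) matches the top strand at positions 6–21 (3' end points downstream).
Primer B (CAAATCTA) also matches the top strand directly, at positions 29–36 — its reverse complement TAGATTTG is not present.
Both primers anneal to the bottom strand with 3' ends pointing the same way, so neither can prime synthesis back toward the other.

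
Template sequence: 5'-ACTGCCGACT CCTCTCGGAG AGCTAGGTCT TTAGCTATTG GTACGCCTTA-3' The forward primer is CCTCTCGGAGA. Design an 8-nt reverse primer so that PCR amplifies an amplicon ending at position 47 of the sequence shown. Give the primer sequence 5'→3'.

The forward primer binds at positions 11–21; the product's 3' end on the top strand is position 47.
The reverse primer anneals to the top strand over positions 40–47, i.e. to GGTACGCC.
Its sequence written 5'→3' is the reverse complement: GGCGTACC.

5'-GGCGTACC-3'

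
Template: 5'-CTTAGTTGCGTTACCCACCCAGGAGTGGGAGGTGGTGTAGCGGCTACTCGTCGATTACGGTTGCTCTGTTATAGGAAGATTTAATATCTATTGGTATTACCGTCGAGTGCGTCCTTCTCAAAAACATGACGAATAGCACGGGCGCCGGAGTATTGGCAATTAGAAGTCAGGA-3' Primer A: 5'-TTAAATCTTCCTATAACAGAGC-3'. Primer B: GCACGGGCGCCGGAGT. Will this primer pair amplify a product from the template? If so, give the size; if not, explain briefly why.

No product — the primers' 3' ends point away from each other.

Primer A (TTAAATCTTCCTATAACAGAGC) has reverse complement GCTCTGTTATAGGAAGATTTAA, which matches the top strand at positions 63–84; primer A anneals to the top strand there with its 3' end pointing upstream toward position 63.
Primer B (GCACGGGCGCCGGAGT) matches the top strand directly at positions 136–151; it anneals to the bottom strand with its 3' end pointing downstream toward position 151.
The 3' ends diverge (primer A extends toward position 1, primer B toward position 172), so the primers never converge on a shared product.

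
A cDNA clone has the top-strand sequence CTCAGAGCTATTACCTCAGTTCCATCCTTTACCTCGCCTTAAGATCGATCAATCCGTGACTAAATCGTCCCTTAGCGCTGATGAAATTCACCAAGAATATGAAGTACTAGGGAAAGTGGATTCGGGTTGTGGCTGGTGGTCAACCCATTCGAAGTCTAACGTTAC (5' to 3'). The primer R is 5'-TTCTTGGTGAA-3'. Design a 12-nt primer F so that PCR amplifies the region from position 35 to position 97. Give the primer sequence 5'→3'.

The reverse primer's reverse complement TTCACCAAGAA matches the template at positions 87–97; the product starts at position 35.
The forward primer is identical to the top strand over positions 35–46: CGCCTTAAGATC.

5'-CGCCTTAAGATC-3'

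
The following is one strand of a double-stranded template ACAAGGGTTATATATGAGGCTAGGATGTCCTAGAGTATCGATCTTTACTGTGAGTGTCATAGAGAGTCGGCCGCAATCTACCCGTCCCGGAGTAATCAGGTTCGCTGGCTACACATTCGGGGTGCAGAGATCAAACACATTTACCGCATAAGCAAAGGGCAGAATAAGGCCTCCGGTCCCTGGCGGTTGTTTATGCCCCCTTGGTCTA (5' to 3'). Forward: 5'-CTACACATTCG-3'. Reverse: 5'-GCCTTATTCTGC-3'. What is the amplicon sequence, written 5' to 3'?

The forward primer matches the template at positions 109–119.
Taking the reverse complement of GCCTTATTCTGC gives GCAGAATAAGGC, found at positions 159–170 on the template; the primer anneals here to the top strand with its 3' end pointing upstream.
The product is the template from position 109 through 170 (62 bp).

5'-CTACACATTCGGGGTGCAGAGATCAAACACATTTACCGCATAAGCAAAGGGCAGAATAAGGC-3'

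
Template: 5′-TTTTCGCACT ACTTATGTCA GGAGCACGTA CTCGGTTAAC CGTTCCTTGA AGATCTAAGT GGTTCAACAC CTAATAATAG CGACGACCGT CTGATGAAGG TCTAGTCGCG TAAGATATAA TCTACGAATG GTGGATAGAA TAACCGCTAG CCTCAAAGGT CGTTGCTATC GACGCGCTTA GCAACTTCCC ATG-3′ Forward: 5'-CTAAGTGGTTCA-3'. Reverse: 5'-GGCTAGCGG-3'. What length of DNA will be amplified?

98 bp

Scanning the template, CTAAGTGGTTCA occurs at positions 55–66; this primer anneals to the bottom strand there with its 3' end pointing downstream.
Reverse complement of the reverse primer: CCGCTAGCC. This occurs on the top strand at positions 144–152.
Product length = (reverse-primer end) − (forward-primer start) + 1 = 152 − 55 + 1 = 98 bp.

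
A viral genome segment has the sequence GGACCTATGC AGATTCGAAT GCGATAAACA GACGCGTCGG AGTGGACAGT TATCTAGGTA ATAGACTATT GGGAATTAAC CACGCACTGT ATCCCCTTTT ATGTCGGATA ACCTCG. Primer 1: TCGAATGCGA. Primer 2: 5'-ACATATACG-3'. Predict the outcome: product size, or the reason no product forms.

Primer 2 (ACATATACG) does not match the top strand, and its reverse complement CGTATATGT does not match either.
With no annealing site for primer 2, no amplification occurs.

No product — primer 2 has no binding site in the template.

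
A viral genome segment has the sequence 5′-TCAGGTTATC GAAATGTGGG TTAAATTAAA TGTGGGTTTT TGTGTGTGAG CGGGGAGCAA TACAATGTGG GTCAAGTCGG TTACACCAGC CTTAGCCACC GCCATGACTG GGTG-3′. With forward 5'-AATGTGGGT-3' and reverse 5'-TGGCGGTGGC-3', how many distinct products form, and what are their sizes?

The forward primer AATGTGGGT matches the top strand at positions 13–21, 29–37, 64–72.
The reverse primer's reverse complement is GCCACCGCCA, matching at positions 95–104.
Each forward site pairs with the reverse site to give a product ending at position 104: sizes 92, 76, 41 bp.

Three products: 92 bp, 76 bp, 41 bp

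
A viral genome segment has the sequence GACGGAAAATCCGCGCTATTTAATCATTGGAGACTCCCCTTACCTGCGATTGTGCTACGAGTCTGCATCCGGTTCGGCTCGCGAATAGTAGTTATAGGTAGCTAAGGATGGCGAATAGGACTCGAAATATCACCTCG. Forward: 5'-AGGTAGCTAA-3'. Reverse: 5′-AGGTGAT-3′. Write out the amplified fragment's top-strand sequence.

5'-AGGTAGCTAAGGATGGCGAATAGGACTCGAAATATCACCT-3'

Forward primer AGGTAGCTAA is found on the top strand at positions 96–105.
Taking the reverse complement of AGGTGAT gives ATCACCT, found at positions 129–135 on the template; the primer anneals here to the top strand with its 3' end pointing upstream.
The product is the template from position 96 through 135 (40 bp).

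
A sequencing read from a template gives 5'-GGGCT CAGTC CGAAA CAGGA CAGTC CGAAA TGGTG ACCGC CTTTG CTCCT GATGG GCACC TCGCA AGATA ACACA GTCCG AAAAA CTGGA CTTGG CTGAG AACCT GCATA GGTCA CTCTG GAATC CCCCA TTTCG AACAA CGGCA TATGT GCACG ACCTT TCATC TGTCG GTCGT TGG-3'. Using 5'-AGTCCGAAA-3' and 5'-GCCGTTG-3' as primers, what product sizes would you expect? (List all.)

The forward primer AGTCCGAAA matches the top strand at positions 7–15, 22–30, 75–83.
The reverse primer's reverse complement is CAACGGC, matching at positions 138–144.
Each forward site pairs with the reverse site to give a product ending at position 144: sizes 138, 123, 70 bp.

138 bp, 123 bp, 70 bp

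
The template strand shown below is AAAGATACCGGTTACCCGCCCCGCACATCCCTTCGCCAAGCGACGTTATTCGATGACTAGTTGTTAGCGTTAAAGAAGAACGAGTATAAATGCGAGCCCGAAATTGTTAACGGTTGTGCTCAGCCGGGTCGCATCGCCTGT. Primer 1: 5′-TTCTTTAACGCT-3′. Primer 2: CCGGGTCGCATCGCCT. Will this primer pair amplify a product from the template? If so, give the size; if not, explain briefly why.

Primer 1 (TTCTTTAACGCT) has reverse complement AGCGTTAAAGAA, which matches the top strand at positions 66–77; primer 1 anneals to the top strand there with its 3' end pointing upstream toward position 66.
Primer 2 (CCGGGTCGCATCGCCT) matches the top strand directly at positions 124–139; it anneals to the bottom strand with its 3' end pointing downstream toward position 139.
The 3' ends diverge (primer 1 extends toward position 1, primer 2 toward position 141), so the primers never converge on a shared product.

No product — the primers' 3' ends point away from each other.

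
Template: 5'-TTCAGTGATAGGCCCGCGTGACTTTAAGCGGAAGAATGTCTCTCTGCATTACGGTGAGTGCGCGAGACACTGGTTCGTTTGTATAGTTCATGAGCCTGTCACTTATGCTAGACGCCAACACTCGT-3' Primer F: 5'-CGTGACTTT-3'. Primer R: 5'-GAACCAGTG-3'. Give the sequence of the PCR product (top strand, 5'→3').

5'-CGTGACTTTAAGCGGAAGAATGTCTCTCTGCATTACGGTGAGTGCGCGAGACACTGGTTC-3'

The forward primer matches the template at positions 17–25.
Taking the reverse complement of GAACCAGTG gives CACTGGTTC, found at positions 68–76 on the template; the primer anneals here to the top strand with its 3' end pointing upstream.
The product is the template from position 17 through 76 (60 bp).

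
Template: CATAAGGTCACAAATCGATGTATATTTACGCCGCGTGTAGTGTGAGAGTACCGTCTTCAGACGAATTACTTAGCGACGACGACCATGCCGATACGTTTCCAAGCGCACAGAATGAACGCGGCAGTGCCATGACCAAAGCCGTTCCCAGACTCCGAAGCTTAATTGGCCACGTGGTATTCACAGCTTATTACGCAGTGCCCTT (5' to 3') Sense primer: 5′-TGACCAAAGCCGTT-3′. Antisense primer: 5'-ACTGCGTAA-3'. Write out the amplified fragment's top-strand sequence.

Scanning the template, TGACCAAAGCCGTT occurs at positions 130–143; this primer anneals to the bottom strand there with its 3' end pointing downstream.
Reverse complement of the reverse primer: TTACGCAGT. This occurs on the top strand at positions 188–196.
The product is the template from position 130 through 196 (67 bp).

5'-TGACCAAAGCCGTTCCCAGACTCCGAAGCTTAATTGGCCACGTGGTATTCACAGCTTATTACGCAGT-3'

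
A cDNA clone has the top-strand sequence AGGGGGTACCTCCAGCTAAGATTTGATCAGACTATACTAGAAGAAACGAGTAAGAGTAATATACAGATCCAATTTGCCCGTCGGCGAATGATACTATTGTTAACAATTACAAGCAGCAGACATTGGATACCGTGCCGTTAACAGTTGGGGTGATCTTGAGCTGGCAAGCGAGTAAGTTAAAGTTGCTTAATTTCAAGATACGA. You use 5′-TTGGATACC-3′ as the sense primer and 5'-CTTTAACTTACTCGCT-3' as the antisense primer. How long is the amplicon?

The forward primer matches the template at positions 123–131.
Taking the reverse complement of CTTTAACTTACTCGCT gives AGCGAGTAAGTTAAAG, found at positions 167–182 on the template; the primer anneals here to the top strand with its 3' end pointing upstream.
The product runs from position 123 to position 182, so its length is 182 − 123 + 1 = 60 bp.

60 bp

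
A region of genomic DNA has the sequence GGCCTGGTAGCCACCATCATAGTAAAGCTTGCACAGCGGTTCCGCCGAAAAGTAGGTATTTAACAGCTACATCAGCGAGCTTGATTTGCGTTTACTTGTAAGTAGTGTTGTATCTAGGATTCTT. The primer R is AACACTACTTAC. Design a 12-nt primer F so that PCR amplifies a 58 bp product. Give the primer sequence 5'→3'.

5'-GTAGGTATTTAA-3'

The reverse primer's reverse complement GTAAGTAGTGTT matches the template at positions 98–109, so the product ends at position 109.
A 58 bp product then starts at position 109 − 58 + 1 = 52.
The forward primer is identical to the top strand there: GTAGGTATTTAA.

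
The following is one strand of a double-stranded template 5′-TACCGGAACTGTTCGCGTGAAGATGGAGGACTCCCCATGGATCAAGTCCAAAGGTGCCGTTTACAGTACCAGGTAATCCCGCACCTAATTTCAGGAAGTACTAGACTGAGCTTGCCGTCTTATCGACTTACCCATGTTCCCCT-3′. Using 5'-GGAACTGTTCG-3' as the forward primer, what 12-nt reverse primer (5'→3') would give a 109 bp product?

5'-AAGCTCAGTCTA-3'

The forward primer binds at positions 5–15, so a 109 bp product ends at position 5 + 109 − 1 = 113.
The reverse primer anneals to the top strand over positions 102–113, i.e. to TAGACTGAGCTT.
Its sequence written 5'→3' is the reverse complement: AAGCTCAGTCTA.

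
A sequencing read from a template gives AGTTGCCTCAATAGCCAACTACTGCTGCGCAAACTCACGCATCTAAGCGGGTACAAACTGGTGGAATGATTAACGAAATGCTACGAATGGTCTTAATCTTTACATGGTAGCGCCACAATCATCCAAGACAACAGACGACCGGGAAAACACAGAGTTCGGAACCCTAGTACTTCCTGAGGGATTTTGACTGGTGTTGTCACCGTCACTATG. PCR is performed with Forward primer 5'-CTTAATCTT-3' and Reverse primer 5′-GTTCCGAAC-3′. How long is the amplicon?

Forward primer CTTAATCTT is found on the top strand at positions 92–100.
The reverse primer's reverse complement is GTTCGGAAC, which matches the template at positions 154–162.
Product length = (reverse-primer end) − (forward-primer start) + 1 = 162 − 92 + 1 = 71 bp.

71 bp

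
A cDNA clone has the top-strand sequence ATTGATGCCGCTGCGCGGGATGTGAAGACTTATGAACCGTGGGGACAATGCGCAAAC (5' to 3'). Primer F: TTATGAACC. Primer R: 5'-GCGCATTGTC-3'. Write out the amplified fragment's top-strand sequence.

5'-TTATGAACCGTGGGGACAATGCGC-3'

The forward primer matches the template at positions 30–38.
Reverse complement of the reverse primer: GACAATGCGC. This occurs on the top strand at positions 44–53.
The product is the template from position 30 through 53 (24 bp).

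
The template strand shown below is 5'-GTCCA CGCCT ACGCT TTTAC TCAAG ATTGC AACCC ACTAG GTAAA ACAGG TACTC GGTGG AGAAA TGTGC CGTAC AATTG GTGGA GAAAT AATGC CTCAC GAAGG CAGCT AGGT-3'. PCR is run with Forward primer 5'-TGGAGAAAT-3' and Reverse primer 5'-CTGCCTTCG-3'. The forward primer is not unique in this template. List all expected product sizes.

51 bp, 27 bp

The forward primer TGGAGAAAT matches the top strand at positions 58–66, 82–90.
The reverse primer's reverse complement is CGAAGGCAG, matching at positions 100–108.
Each forward site pairs with the reverse site to give a product ending at position 108: sizes 51, 27 bp.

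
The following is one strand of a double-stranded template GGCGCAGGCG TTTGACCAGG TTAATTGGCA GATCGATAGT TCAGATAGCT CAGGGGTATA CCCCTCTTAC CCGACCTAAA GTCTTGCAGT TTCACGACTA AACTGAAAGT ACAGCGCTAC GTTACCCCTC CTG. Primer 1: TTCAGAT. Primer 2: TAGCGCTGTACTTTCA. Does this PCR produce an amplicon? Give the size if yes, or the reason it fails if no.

Yes — an 80 bp product.

Primer 1 (TTCAGAT) matches the top strand at positions 40–46; it acts as a forward primer.
Primer 2's reverse complement is TGAAAGTACAGCGCTA, matching the top strand at positions 104–119; it acts as a reverse primer.
The 3' ends face each other across positions 40–119, giving an 80 bp product.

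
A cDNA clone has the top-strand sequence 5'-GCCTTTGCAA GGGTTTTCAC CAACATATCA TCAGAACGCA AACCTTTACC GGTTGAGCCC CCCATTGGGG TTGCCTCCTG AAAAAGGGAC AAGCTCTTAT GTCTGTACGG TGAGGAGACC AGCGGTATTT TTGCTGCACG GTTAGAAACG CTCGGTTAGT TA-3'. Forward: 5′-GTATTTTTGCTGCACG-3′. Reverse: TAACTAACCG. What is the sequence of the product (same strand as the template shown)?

Forward primer GTATTTTTGCTGCACG is found on the top strand at positions 125–140.
The reverse primer's reverse complement is CGGTTAGTTA, which matches the template at positions 153–162.
The product is the template from position 125 through 162 (38 bp).

5'-GTATTTTTGCTGCACGGTTAGAAACGCTCGGTTAGTTA-3'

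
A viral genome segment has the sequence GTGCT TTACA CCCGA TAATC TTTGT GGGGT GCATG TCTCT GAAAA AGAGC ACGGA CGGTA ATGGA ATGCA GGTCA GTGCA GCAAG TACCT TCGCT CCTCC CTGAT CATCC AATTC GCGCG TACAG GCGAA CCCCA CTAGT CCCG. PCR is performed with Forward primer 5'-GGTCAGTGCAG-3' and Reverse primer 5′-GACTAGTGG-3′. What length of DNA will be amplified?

The forward primer matches the template at positions 71–81.
Taking the reverse complement of GACTAGTGG gives CCACTAGTC, found at positions 133–141 on the template; the primer anneals here to the top strand with its 3' end pointing upstream.
Amplicon spans positions 71–141: 71 bp.

71 bp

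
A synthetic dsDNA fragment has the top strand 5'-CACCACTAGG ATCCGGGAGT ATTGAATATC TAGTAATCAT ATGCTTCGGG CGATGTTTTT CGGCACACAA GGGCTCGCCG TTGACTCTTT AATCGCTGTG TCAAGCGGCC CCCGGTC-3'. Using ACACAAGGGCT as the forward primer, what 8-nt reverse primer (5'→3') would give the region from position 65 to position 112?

The product's 3' end on the top strand is position 112.
The reverse primer anneals to the top strand over positions 105–112, i.e. to GCGGCCCC.
Its sequence written 5'→3' is the reverse complement: GGGGCCGC.

5'-GGGGCCGC-3'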